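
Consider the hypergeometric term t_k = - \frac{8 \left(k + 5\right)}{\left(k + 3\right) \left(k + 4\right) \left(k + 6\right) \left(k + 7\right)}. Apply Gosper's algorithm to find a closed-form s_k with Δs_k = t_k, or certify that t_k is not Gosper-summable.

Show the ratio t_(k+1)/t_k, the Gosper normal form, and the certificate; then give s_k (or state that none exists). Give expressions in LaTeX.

The ratio is (k + 3)*(k + 6)**2/((k + 5)**2*(k + 8)).
So A=k + 3 and B=k + 8, with C=k**2 + 10*k + 25.
Need (k + 3)·f(k+1) − (k + 7)·f(k) = k**2 + 10*k + 25.
deg f ≤ 4 (via 1,1,2).
Solve for f: f(k) = k*(k + 4)*(k + 5)*(k + 9)/36 (degree 4 ≤ 4).
Get s_k = R·t_k = 2*k*(-k - 9)/(9*(k**2 + 9*k + 18)) with R(k) = B(k−1)f(k)/C(k) = k*(k + 4)*(k + 7)*(k + 9)/(36*(k + 5)).
s_(k+1) − s_k = 8*(-k - 5)/(k**4 + 20*k**3 + 145*k**2 + 450*k + 504) = t_k.

s_k = \frac{2 k \left(- k - 9\right)}{9 \left(k^{2} + 9 k + 18\right)}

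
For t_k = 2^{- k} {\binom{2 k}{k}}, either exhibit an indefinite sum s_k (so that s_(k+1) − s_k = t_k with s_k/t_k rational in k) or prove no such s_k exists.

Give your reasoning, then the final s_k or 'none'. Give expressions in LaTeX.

no hypergeometric antidifference exists

Compute t_(k+1)/t_k: get (2*k + 1)/(k + 1).
Take A(k)=2*k + 1, B(k)=k + 1, C(k)=1.
Set up (2*k + 1)·f(k+1) − (k)·f(k) − (1) = 0.
From deg A=1, deg B=1, deg C=0: d=-1.
d = -1 < 0 ⇒ no nonzero polynomial f; not summable.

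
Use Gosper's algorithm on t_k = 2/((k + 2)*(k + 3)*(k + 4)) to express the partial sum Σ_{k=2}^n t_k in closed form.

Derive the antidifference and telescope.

Ratio r(k) = (k + 2)/(k + 5).
Factor: A=k + 2; B=k + 5; C=1.
Set up (k + 2)·f(k+1) − (k + 4)·f(k) − (1) = 0.
d = 2 from the (1,1,0) case.
Match coefficients ⇒ f(k) = k*(k + 5)/12.
Get s_k = R·t_k = k*(k + 5)/(6*(k + 2)*(k + 3)) with R(k) = B(k−1)f(k)/C(k) = k*(k + 4)*(k + 5)/12.
Δs = 2/(k**3 + 9*k**2 + 26*k + 24), as required.
Σ_(k=2)^n t_k = s_(n+1) − s_(2) = ((n**2 + 7*n + 6)/(6*(n**2 + 7*n + 12))) − (7/60), i.e. (n**2 + 7*n - 8)/(20*(n**2 + 7*n + 12)).

S(n) = (n**2 + 7*n - 8)/(20*(n**2 + 7*n + 12))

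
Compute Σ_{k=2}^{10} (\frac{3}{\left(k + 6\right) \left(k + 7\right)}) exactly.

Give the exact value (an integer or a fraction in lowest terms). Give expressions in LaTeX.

Step 1: r(k) = (k + 6)/(k + 8).
Gosper form: A/B · C(k+1)/C(k) with A=k + 6, B=k + 8, C=1.
Solve (k + 6)·f(k+1) − (k + 7)·f(k) = 1.
d = 1 from the (1,1,0) case.
A polynomial solution: f(k) = k/6.
Get s_k = R·t_k = k/(2*(k + 6)) with R(k) = B(k−1)f(k)/C(k) = k*(k + 7)/6.
s_(k+1) − s_k = 3/(k**2 + 13*k + 42) = t_k.
Telescoping: Σ = s_(11) − s_(2) = 11/34 − (1/8) = 27/136.

Σ = 27/136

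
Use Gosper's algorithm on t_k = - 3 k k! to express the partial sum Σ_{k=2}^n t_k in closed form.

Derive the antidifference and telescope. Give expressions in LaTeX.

S(n) = 6 - 3 \left(n + 1\right)!

Step 1: r(k) = (k + 1)**2/k.
A = k + 1, B = 1, C = k.
Key eq: (k + 1)·f(k+1) = (1)·f(k) + (k).
From deg A=1, deg B=0, deg C=1: d=0.
Coefficient equations give f(k) = 1.
Get s_k = R·t_k = -3*factorial(k) with R(k) = B(k−1)f(k)/C(k) = 1/k.
Δs = -3*k*factorial(k), as required.
Evaluate: s_(n+1) = -3*factorial(n + 1); subtract s_(2) = -6 ⇒ S(n) = 6 - 3*factorial(n + 1).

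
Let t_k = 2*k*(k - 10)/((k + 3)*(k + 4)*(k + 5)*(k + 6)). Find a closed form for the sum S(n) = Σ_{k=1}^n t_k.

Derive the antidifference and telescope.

The ratio is (k - 9)*(k + 1)*(k + 3)/(k*(k - 10)*(k + 7)).
So A=k + 3 and B=k + 7, with C=k**2 - 10*k.
Need (k + 3)·f(k+1) − (k + 6)·f(k) = k**2 - 10*k.
Degrees (1,1,2) ⇒ d ≤ 3.
A polynomial solution: f(k) = -k*(k - 1)*(k + 133)/120.
Then R = B(k−1)f/C = -(k - 1)*(k + 6)*(k + 133)/(120*(k - 10)), so s_k = R(k)·t_k = -k*(k**2 + 132*k - 133)/(60*(k + 3)*(k + 4)*(k + 5)).
s_(k+1) − s_k = 2*k*(k - 10)/(k**4 + 18*k**3 + 119*k**2 + 342*k + 360) = t_k.
s_(n+1) = n*(-n**2 - 135*n - 134)/(60*(n**3 + 15*n**2 + 74*n + 120)) and s_(1) = 0, so S(n) = n*(-n**2 - 135*n - 134)/(60*(n**3 + 15*n**2 + 74*n + 120)).

S(n) = n*(-n**2 - 135*n - 134)/(60*(n**3 + 15*n**2 + 74*n + 120))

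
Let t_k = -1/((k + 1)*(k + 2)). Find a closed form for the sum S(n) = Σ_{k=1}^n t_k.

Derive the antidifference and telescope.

S(n) = -n/(2*n + 4)

r(k) = (k + 1)/(k + 3) after simplifying.
Take A(k)=k + 1, B(k)=k + 3, C(k)=1.
Set up (k + 1)·f(k+1) − (k + 2)·f(k) − (1) = 0.
Degrees (1,1,0) ⇒ d ≤ 1.
Solving with deg f ≤ 1: f(k) = k.
Get s_k = R·t_k = -k/(k + 1) with R(k) = B(k−1)f(k)/C(k) = k*(k + 2).
s_(k+1) − s_k = -1/(k**2 + 3*k + 2) = t_k.
s_(n+1) = (-n - 1)/(n + 2) and s_(1) = -1/2, so S(n) = -n/(2*n + 4).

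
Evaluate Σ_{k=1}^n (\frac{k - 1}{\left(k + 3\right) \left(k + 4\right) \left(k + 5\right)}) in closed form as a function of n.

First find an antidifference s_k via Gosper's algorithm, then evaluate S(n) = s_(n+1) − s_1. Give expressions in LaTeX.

Ratio r(k) = k*(k + 3)/((k - 1)*(k + 6)).
Take A(k)=k + 3, B(k)=k + 6, C(k)=k - 1.
Key eq: (k + 3)·f(k+1) = (k + 5)·f(k) + (k - 1).
From deg A=1, deg B=1, deg C=1: d=2.
Solve for f: f(k) = k*(k - 5)/12 (degree 2 ≤ 2).
R(k) = B(k−1)·f(k)/C(k) = k*(k - 5)*(k + 5)/(12*(k - 1)); s_k = R·t_k = k*(k - 5)/(12*(k + 3)*(k + 4)).
Check: Δs_k = (k - 1)/(k**3 + 12*k**2 + 47*k + 60). ✓
Telescope: S(n) = s_(n+1) − s_(1) = (n**2 - 3*n - 4)/(12*(n**2 + 9*n + 20)) − (-1/60) = n*(n - 1)/(10*(n**2 + 9*n + 20)).

S(n) = \frac{n \left(n - 1\right)}{10 \left(n^{2} + 9 n + 20\right)}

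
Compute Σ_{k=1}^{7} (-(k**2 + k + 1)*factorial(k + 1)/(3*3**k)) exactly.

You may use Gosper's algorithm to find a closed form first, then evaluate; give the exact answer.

r(k) = (k + 2)*(k + (k + 1)**2 + 2)/(3*(k**2 + k + 1)) after simplifying.
So A=k/3 + 2/3 and B=1, with C=k**2 + k + 1.
Set up (k/3 + 2/3)·f(k+1) − (1)·f(k) − (k**2 + k + 1) = 0.
deg f ≤ 1 (via 1,0,2).
Match coefficients ⇒ f(k) = 3*(k + 1).
R(k) = B(k−1)·f(k)/C(k) = 3*(k + 1)/(k**2 + k + 1); s_k = R·t_k = -(k + 1)*factorial(k + 1)/3**k.
Verify: -(k**2 + k + 1)*factorial(k + 1)/(3*3**k) matches t_k.
Σ_(k=1)^(7) t_k = s_(8) − s_(1) = -4480/9 − (-4/3) = -4468/9.

Σ = -4468/9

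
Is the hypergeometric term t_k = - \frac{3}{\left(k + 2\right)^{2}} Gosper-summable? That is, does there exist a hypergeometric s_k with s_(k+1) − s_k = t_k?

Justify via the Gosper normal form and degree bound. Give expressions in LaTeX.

No — key equation has no polynomial f.

t_(k+1)/t_k = (k + 2)**2/(k + 3)**2.
A = k**2 + 4*k + 4, B = k**2 + 6*k + 9, C = 1.
Need (k**2 + 4*k + 4)·f(k+1) − (k**2 + 4*k + 4)·f(k) = 1.
Degrees (2,2,0) ⇒ d ≤ 0.
Generic f = c0 gives residual -1; -1 = 0 cannot hold, so t_k is not Gosper-summable.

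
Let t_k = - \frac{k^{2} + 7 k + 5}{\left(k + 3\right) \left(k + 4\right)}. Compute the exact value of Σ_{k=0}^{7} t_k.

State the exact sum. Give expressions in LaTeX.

Σ = -208/33

Ratio r(k) = (k + 3)*(7*k + (k + 1)**2 + 12)/((k + 5)*(k**2 + 7*k + 5)).
Take A(k)=k + 3, B(k)=k + 5, C(k)=k**2 + 7*k + 5.
Set up (k + 3)·f(k+1) − (k + 4)·f(k) − (k**2 + 7*k + 5) = 0.
deg f ≤ 2 (via 1,1,2).
Coefficient equations give f(k) = k*(3*k + 2)/3.
R(k) = B(k−1)·f(k)/C(k) = k*(k + 4)*(3*k + 2)/(3*(k**2 + 7*k + 5)); s_k = R·t_k = k*(-3*k - 2)/(3*(k + 3)).
Verify: (-k**2 - 7*k - 5)/(k**2 + 7*k + 12) matches t_k.
Evaluate s at k=8 and k=0: -208/33 and 0; difference -208/33.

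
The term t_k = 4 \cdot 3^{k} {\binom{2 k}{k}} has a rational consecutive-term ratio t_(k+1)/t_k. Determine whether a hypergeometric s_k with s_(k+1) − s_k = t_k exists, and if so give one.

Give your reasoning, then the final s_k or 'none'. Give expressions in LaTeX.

Step 1: r(k) = 6*(2*k + 1)/(k + 1).
So A=12*k + 6 and B=k + 1, with C=1.
Solve (12*k + 6)·f(k+1) − (k)·f(k) = 1.
From deg A=1, deg B=1, deg C=0: d=-1.
Bound -1 < 0, so the key equation has no polynomial solution.

no hypergeometric antidifference exists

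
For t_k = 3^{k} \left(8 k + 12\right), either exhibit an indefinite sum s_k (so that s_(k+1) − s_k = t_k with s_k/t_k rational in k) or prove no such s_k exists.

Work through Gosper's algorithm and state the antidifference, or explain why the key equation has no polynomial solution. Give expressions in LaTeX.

s_k = 4 \cdot 3^{k} k

Step 1: r(k) = 3*(2*k + 5)/(2*k + 3).
Factor: A=3; B=1; C=k + 3/2.
Need (3)·f(k+1) − (1)·f(k) = k + 3/2.
d = 1 from the (0,0,1) case.
Solve for f: f(k) = k/2 (degree 1 ≤ 1).
R(k) = B(k−1)·f(k)/C(k) = k/(2*k + 3); s_k = R·t_k = 4*3**k*k.
Δs = 3**k*(8*k + 12), as required.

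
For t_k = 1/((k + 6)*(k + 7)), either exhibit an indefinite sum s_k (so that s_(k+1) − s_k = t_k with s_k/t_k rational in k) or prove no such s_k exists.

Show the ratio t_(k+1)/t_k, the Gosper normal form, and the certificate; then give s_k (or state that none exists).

The ratio is (k + 6)/(k + 8).
Normal form (A,B,C) = (k + 6, k + 8, 1).
Need (k + 6)·f(k+1) − (k + 7)·f(k) = 1.
Bound: deg f ≤ 1.
Coefficient equations give f(k) = k/6.
R(k) = B(k−1)·f(k)/C(k) = k*(k + 7)/6; s_k = R·t_k = k/(6*(k + 6)).
Verify: 1/(k**2 + 13*k + 42) matches t_k.

s_k = k/(6*(k + 6))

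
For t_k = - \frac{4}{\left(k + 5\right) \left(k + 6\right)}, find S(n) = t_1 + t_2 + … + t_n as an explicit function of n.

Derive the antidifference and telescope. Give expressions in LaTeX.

S(n) = - \frac{2 n}{3 n + 18}

t_(k+1)/t_k = (k + 5)/(k + 7).
A = k + 5, B = k + 7, C = 1.
Set up (k + 5)·f(k+1) − (k + 6)·f(k) − (1) = 0.
d = 1 from the (1,1,0) case.
Solve for f: f(k) = k/5 (degree 1 ≤ 1).
Get s_k = R·t_k = -4*k/(5*k + 25) with R(k) = B(k−1)f(k)/C(k) = k*(k + 6)/5.
s_(k+1) − s_k = -4/(k**2 + 11*k + 30) = t_k.
Evaluate: s_(n+1) = 4*(-n - 1)/(5*(n + 6)); subtract s_(1) = -2/15 ⇒ S(n) = -2*n/(3*n + 18).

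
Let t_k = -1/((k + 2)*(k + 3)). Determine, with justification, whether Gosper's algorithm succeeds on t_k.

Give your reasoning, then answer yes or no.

r(k) = (k + 2)/(k + 4) after simplifying.
Gosper form: A/B · C(k+1)/C(k) with A=k + 2, B=k + 4, C=1.
Key eq: (k + 2)·f(k+1) = (k + 3)·f(k) + (1).
d = 1 from the (1,1,0) case.
Solve for f: f(k) = k/2 (degree 1 ≤ 1).
Get s_k = R·t_k = -k/(2*k + 4) with R(k) = B(k−1)f(k)/C(k) = k*(k + 3)/2.
s_(k+1) − s_k = -1/(k**2 + 5*k + 6) = t_k.

Yes. s_k = -k/(2*k + 4).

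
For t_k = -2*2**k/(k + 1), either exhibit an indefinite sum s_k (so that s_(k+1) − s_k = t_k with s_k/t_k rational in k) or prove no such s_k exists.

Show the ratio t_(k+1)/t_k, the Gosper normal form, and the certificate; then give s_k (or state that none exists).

The ratio is 2*(k + 1)/(k + 2).
Normal form (A,B,C) = (2*k + 2, k + 2, 1).
Key eq: (2*k + 2)·f(k+1) = (k + 1)·f(k) + (1).
deg f ≤ -1 (via 1,1,0).
Bound -1 < 0, so the key equation has no polynomial solution.

none (Gosper's algorithm certifies no s_k)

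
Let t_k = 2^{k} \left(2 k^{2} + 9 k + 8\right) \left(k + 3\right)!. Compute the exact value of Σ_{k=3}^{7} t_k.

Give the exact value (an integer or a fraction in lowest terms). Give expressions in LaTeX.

Σ = 81749589120

r(k) = 2*(2*k**3 + 21*k**2 + 71*k + 76)/(2*k**2 + 9*k + 8) after simplifying.
So A=2*k + 8 and B=1, with C=k**2 + 9*k/2 + 4.
Set up (2*k + 8)·f(k+1) − (1)·f(k) − (k**2 + 9*k/2 + 4) = 0.
Bound: deg f ≤ 1.
Match coefficients ⇒ f(k) = k/2.
R(k) = B(k−1)·f(k)/C(k) = k/(2*k**2 + 9*k + 8); s_k = R·t_k = 2**k*k*factorial(k + 3).
Check: Δs_k = 2**k*(2*k**2 + 9*k + 8)*factorial(k + 3). ✓
Sum = s_(8) − s_(3); s_(8) = 81749606400, s_(3) = 17280 ⇒ 81749589120.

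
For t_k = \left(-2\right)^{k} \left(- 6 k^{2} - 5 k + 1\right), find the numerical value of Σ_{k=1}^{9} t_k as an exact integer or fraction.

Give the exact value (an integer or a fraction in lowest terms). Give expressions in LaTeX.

t_(k+1)/t_k = 2*(-6*k**2 - 17*k - 10)/(6*k**2 + 5*k - 1).
Take A(k)=-2, B(k)=1, C(k)=k**2 + 5*k/6 - 1/6.
f must satisfy (-2)·f(k+1) − (1)·f(k) = k**2 + 5*k/6 - 1/6.
d = 2 from the (0,0,2) case.
Solve for f: f(k) = -(k - 1)*(2*k + 1)/6 (degree 2 ≤ 2).
So s_k = (B(k−1)f/C)·t_k = (-(k - 1)*(2*k + 1)/((k + 1)*(6*k - 1)))·t_k = (-2)**k*(2*k**2 - k - 1).
Δs = (-2)**k*(-6*k**2 - 5*k + 1), as required.
Σ_(k=1)^(9) t_k = s_(10) − s_(1) = 193536 − (0) = 193536.

Σ = 193536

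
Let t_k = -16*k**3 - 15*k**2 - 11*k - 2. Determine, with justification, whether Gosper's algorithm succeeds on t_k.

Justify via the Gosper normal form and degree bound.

The ratio is (16*k**3 + 63*k**2 + 89*k + 44)/(16*k**3 + 15*k**2 + 11*k + 2).
A = 1, B = 1, C = k**3 + 15*k**2/16 + 11*k/16 + 1/8.
Set up (1)·f(k+1) − (1)·f(k) − (k**3 + 15*k**2/16 + 11*k/16 + 1/8) = 0.
deg f ≤ 4 (via 0,0,3).
Match coefficients ⇒ f(k) = k*(4*k**3 - 3*k**2 + 2*k - 1)/16.
Then R = B(k−1)f/C = k*(4*k**3 - 3*k**2 + 2*k - 1)/(16*k**3 + 15*k**2 + 11*k + 2), so s_k = R(k)·t_k = k*(-4*k**3 + 3*k**2 - 2*k + 1).
s_(k+1) − s_k = -16*k**3 - 15*k**2 - 11*k - 2 = t_k.

Yes. s_k = k*(-4*k**3 + 3*k**2 - 2*k + 1).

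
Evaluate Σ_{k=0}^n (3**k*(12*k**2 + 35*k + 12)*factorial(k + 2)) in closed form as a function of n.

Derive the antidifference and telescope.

S(n) = 12*3**n*n*factorial(n + 3) + 3*3**n*factorial(n + 3) + 6

Step 1: r(k) = 3*(12*k**3 + 95*k**2 + 236*k + 177)/(12*k**2 + 35*k + 12).
Gosper form: A/B · C(k+1)/C(k) with A=3*k + 9, B=1, C=k**2 + 35*k/12 + 1.
Set up (3*k + 9)·f(k+1) − (1)·f(k) − (k**2 + 35*k/12 + 1) = 0.
Bound: deg f ≤ 1.
Coefficient equations give f(k) = (4*k - 3)/12.
Certificate R = B(k−1)f/C = (4*k - 3)/(12*k**2 + 35*k + 12) gives s_k = 3**k*(4*k - 3)*factorial(k + 2).
Check: Δs_k = 3**k*(12*k**2 + 35*k + 12)*factorial(k + 2). ✓
Evaluate: s_(n+1) = 3**(n + 1)*(4*n + 1)*factorial(n + 3); subtract s_(0) = -6 ⇒ S(n) = 12*3**n*n*factorial(n + 3) + 3*3**n*factorial(n + 3) + 6.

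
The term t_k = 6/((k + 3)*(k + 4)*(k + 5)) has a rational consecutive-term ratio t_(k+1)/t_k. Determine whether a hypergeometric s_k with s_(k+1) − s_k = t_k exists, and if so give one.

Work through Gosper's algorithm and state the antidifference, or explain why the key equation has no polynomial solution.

s_k = k*(k + 7)/(4*(k + 3)*(k + 4))

Step 1: r(k) = (k + 3)/(k + 6).
So A=k + 3 and B=k + 6, with C=1.
Set up (k + 3)·f(k+1) − (k + 5)·f(k) − (1) = 0.
From deg A=1, deg B=1, deg C=0: d=2.
Coefficient equations give f(k) = k*(k + 7)/24.
R(k) = B(k−1)·f(k)/C(k) = k*(k + 5)*(k + 7)/24; s_k = R·t_k = k*(k + 7)/(4*(k + 3)*(k + 4)).
Δs = 6/(k**3 + 12*k**2 + 47*k + 60), as required.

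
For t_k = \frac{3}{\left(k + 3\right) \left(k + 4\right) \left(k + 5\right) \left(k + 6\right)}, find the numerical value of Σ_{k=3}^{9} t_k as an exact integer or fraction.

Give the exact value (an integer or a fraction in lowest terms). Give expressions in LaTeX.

Compute t_(k+1)/t_k: get (k + 3)/(k + 7).
Gosper form: A/B · C(k+1)/C(k) with A=k + 3, B=k + 7, C=1.
Solve (k + 3)·f(k+1) − (k + 6)·f(k) = 1.
Degrees (1,1,0) ⇒ d ≤ 3.
A polynomial solution: f(k) = k*(k**2 + 12*k + 47)/180.
So s_k = (B(k−1)f/C)·t_k = (k*(k + 6)*(k**2 + 12*k + 47)/180)·t_k = k*(k**2 + 12*k + 47)/(60*(k + 3)*(k + 4)*(k + 5)).
s_(k+1) − s_k = 3/(k**4 + 18*k**3 + 119*k**2 + 342*k + 360) = t_k.
Sum = s_(10) − s_(3); s_(10) = 89/5460, s_(3) = 23/1680 ⇒ 19/7280.

Σ = 19/7280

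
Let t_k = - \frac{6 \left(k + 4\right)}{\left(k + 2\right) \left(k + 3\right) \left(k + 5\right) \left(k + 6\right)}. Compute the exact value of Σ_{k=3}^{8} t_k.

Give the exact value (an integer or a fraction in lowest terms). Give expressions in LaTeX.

t_(k+1)/t_k = (k + 2)*(k + 5)**2/((k + 4)**2*(k + 7)).
Gosper form: A/B · C(k+1)/C(k) with A=k + 2, B=k + 7, C=k**2 + 8*k + 16.
Key eq: (k + 2)·f(k+1) = (k + 6)·f(k) + (k**2 + 8*k + 16).
Degrees (1,1,2) ⇒ d ≤ 4.
A polynomial solution: f(k) = k*(k + 3)*(k + 4)*(k + 7)/20.
So s_k = (B(k−1)f/C)·t_k = (k*(k + 3)*(k + 6)*(k + 7)/(20*(k + 4)))·t_k = 3*k*(-k - 7)/(10*(k**2 + 7*k + 10)).
Verify: 6*(-k - 4)/(k**4 + 16*k**3 + 91*k**2 + 216*k + 180) matches t_k.
Sum = s_(9) − s_(3); s_(9) = -108/385, s_(3) = -9/40 ⇒ -171/3080.

Σ = -171/3080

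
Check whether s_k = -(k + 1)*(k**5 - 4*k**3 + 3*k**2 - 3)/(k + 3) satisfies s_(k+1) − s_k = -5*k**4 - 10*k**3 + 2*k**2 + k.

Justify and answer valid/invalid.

Invalid: residual 2*(4*k**5 + 25*k**4 + 32*k**3 - 10*k**2 - 3*k + 3)/(k**2 + 7*k + 12) ≠ 0.

s_(k+1) = -(k + 2)*((k + 1)**5 - 4*(k + 1)**3 + 3*(k + 1)**2 - 3)/(k + 4)
s_(k+1) − s_k = (-5*k**6 - 37*k**5 - 78*k**4 - 41*k**3 + 11*k**2 + 6*k + 6)/(k**2 + 7*k + 12)
(s_(k+1) − s_k) − t_k = 2*(4*k**5 + 25*k**4 + 32*k**3 - 10*k**2 - 3*k + 3)/(k**2 + 7*k + 12)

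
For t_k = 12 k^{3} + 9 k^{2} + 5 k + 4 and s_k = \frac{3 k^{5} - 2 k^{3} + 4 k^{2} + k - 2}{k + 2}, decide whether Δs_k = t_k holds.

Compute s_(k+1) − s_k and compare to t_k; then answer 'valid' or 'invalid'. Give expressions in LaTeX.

s_(k+1) = (k + 3*(k + 1)**5 - 2*(k + 1)**3 + 4*(k + 1)**2 - 1)/(k + 3)
s_(k+1) − s_k = (12*k**5 + 60*k**4 + 86*k**3 + 61*k**2 + 39*k + 14)/(k**2 + 5*k + 6)
(s_(k+1) − s_k) − t_k = (-9*k**4 - 36*k**3 - 22*k**2 - 11*k - 10)/(k**2 + 5*k + 6)

Invalid: residual \frac{- 9 k^{4} - 36 k^{3} - 22 k^{2} - 11 k - 10}{k^{2} + 5 k + 6} ≠ 0.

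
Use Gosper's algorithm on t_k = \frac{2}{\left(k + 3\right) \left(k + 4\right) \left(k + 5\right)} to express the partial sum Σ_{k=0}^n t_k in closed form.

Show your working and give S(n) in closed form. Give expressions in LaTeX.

S(n) = \frac{n^{2} + 9 n + 8}{12 \left(n^{2} + 9 n + 20\right)}

Step 1: r(k) = (k + 3)/(k + 6).
Normal form (A,B,C) = (k + 3, k + 6, 1).
Need (k + 3)·f(k+1) − (k + 5)·f(k) = 1.
deg f ≤ 2 (via 1,1,0).
Coefficient equations give f(k) = k*(k + 7)/24.
Get s_k = R·t_k = k*(k + 7)/(12*(k + 3)*(k + 4)) with R(k) = B(k−1)f(k)/C(k) = k*(k + 5)*(k + 7)/24.
Verify: 2/(k**3 + 12*k**2 + 47*k + 60) matches t_k.
Telescope: S(n) = s_(n+1) − s_(0) = (n**2 + 9*n + 8)/(12*(n**2 + 9*n + 20)) − (0) = (n**2 + 9*n + 8)/(12*(n**2 + 9*n + 20)).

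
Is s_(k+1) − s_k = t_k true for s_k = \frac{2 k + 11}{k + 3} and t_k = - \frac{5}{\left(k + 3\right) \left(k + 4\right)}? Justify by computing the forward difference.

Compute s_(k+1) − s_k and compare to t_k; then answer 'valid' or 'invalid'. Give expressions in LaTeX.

s_(k+1) = (2*k + 13)/(k + 4)
s_(k+1) − s_k = -5/(k**2 + 7*k + 12)
(s_(k+1) − s_k) − t_k = 0

Valid — Δs_k = t_k.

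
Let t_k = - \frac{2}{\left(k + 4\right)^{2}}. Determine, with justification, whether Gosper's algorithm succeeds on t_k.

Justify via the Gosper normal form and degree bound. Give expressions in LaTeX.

No; the coefficient equations for f are inconsistent.

The ratio is (k + 4)**2/(k + 5)**2.
So A=k**2 + 8*k + 16 and B=k**2 + 10*k + 25, with C=1.
Key eq: (k**2 + 8*k + 16)·f(k+1) = (k**2 + 8*k + 16)·f(k) + (1).
Degrees (2,2,0) ⇒ d ≤ 0.
Write f(k) = c0. Then LHS − RHS = -1, requiring -1 = 0: contradictory. No certificate.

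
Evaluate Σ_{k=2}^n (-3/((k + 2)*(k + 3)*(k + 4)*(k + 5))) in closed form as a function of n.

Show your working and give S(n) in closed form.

Compute t_(k+1)/t_k: get (k + 2)/(k + 6).
Take A(k)=k + 2, B(k)=k + 6, C(k)=1.
Set up (k + 2)·f(k+1) − (k + 5)·f(k) − (1) = 0.
From deg A=1, deg B=1, deg C=0: d=3.
A polynomial solution: f(k) = k*(k**2 + 9*k + 26)/72.
R(k) = B(k−1)·f(k)/C(k) = k*(k + 5)*(k**2 + 9*k + 26)/72; s_k = R·t_k = k*(-k**2 - 9*k - 26)/(24*(k + 2)*(k + 3)*(k + 4)).
Δs = -3/(k**4 + 14*k**3 + 71*k**2 + 154*k + 120), as required.
Telescope: S(n) = s_(n+1) − s_(2) = (-n**3 - 12*n**2 - 47*n - 36)/(24*(n**3 + 12*n**2 + 47*n + 60)) − (-1/30) = (-n**3 - 12*n**2 - 47*n + 60)/(120*(n**3 + 12*n**2 + 47*n + 60)).

S(n) = (-n**3 - 12*n**2 - 47*n + 60)/(120*(n**3 + 12*n**2 + 47*n + 60))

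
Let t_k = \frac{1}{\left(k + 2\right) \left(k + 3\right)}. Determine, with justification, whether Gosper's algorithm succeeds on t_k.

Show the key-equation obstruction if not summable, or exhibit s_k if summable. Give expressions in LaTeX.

Ratio r(k) = (k + 2)/(k + 4).
Factor: A=k + 2; B=k + 4; C=1.
Key eq: (k + 2)·f(k+1) = (k + 3)·f(k) + (1).
Degrees (1,1,0) ⇒ d ≤ 1.
Solve for f: f(k) = k/2 (degree 1 ≤ 1).
So s_k = (B(k−1)f/C)·t_k = (k*(k + 3)/2)·t_k = k/(2*(k + 2)).
s_(k+1) − s_k = 1/(k**2 + 5*k + 6) = t_k.

Yes. s_k = \frac{k}{2 \left(k + 2\right)}.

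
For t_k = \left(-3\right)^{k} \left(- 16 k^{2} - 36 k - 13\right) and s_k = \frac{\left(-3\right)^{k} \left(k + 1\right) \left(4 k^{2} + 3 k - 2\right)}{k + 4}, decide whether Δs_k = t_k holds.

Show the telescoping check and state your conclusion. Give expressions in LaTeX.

s_(k+1) = (-3)**(k + 1)*(k + 2)*(3*k + 4*(k + 1)**2 + 1)/(k + 5)
s_(k+1) − s_k = (-3)**k*(-16*k**4 - 132*k**3 - 345*k**2 - 357*k - 110)/(k**2 + 9*k + 20)
(s_(k+1) − s_k) − t_k = 6*(-3)**k*(8*k**3 + 52*k**2 + 80*k + 25)/(k**2 + 9*k + 20)

Invalid: residual \frac{6 \left(-3\right)^{k} \left(8 k^{3} + 52 k^{2} + 80 k + 25\right)}{k^{2} + 9 k + 20} ≠ 0.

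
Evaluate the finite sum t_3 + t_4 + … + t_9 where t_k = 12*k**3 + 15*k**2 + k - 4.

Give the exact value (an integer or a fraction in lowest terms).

Ratio r(k) = (12*k**3 + 51*k**2 + 67*k + 24)/(12*k**3 + 15*k**2 + k - 4).
Gosper form: A/B · C(k+1)/C(k) with A=1, B=1, C=k**3 + 5*k**2/4 + k/12 - 1/3.
Set up (1)·f(k+1) − (1)·f(k) − (k**3 + 5*k**2/4 + k/12 - 1/3) = 0.
Degrees (0,0,3) ⇒ d ≤ 4.
Solving with deg f ≤ 4: f(k) = k*(3*k**3 - k**2 - 4*k - 2)/12.
Then R = B(k−1)f/C = k*(3*k**3 - k**2 - 4*k - 2)/(12*k**3 + 15*k**2 + k - 4), so s_k = R(k)·t_k = k*(3*k**3 - k**2 - 4*k - 2).
Check: Δs_k = 12*k**3 + 15*k**2 + k - 4. ✓
Σ_(k=3)^(9) t_k = s_(10) − s_(3) = 28580 − (174) = 28406.

Σ = 28406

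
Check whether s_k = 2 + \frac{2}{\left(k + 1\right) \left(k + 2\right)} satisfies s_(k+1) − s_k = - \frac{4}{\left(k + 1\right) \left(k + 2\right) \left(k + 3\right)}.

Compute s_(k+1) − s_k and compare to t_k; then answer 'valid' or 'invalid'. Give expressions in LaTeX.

valid (s_(k+1) − s_k reduces to t_k)

s_(k+1) = 2 + 2/((k + 2)*(k + 3))
s_(k+1) − s_k = -4/(k**3 + 6*k**2 + 11*k + 6)
(s_(k+1) − s_k) − t_k = 0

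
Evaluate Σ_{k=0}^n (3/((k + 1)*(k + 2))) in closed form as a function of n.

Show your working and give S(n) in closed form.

Step 1: r(k) = (k + 1)/(k + 3).
Normal form (A,B,C) = (k + 1, k + 3, 1).
Set up (k + 1)·f(k+1) − (k + 2)·f(k) − (1) = 0.
deg f ≤ 1 (via 1,1,0).
Match coefficients ⇒ f(k) = k.
Certificate R = B(k−1)f/C = k*(k + 2) gives s_k = 3*k/(k + 1).
Check: Δs_k = 3/(k**2 + 3*k + 2). ✓
Evaluate: s_(n+1) = 3*(n + 1)/(n + 2); subtract s_(0) = 0 ⇒ S(n) = 3*(n + 1)/(n + 2).

S(n) = 3*(n + 1)/(n + 2)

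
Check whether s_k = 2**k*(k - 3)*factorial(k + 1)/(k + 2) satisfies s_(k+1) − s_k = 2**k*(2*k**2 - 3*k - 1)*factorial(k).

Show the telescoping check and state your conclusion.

Invalid: residual -2**k*(2*k**3 + k**2 - 8*k + 1)*factorial(k)/((k + 2)*(k + 3)) ≠ 0.

s_(k+1) = 2**(k + 1)*(k - 2)*factorial(k + 2)/(k + 3)
s_(k+1) − s_k = 2**k*(2*k**3 + 3*k**2 - 8*k - 7)*factorial(k + 1)/((k + 2)*(k + 3))
(s_(k+1) − s_k) − t_k = -2**k*(2*k**3 + k**2 - 8*k + 1)*factorial(k)/((k + 2)*(k + 3))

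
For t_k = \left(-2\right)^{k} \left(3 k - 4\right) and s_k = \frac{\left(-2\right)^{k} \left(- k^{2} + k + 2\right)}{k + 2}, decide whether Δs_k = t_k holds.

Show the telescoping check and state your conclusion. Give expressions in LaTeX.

s_(k+1) = (-2)**(k + 1)*(-k**2 - k + 2)/(k + 3)
s_(k+1) − s_k = (-2)**k*(3*k**3 + 8*k**2 - 5*k - 14)/(k**2 + 5*k + 6)
(s_(k+1) − s_k) − t_k = (-2)**k*(-3*k**2 - 3*k + 10)/(k**2 + 5*k + 6)

Invalid: residual \frac{\left(-2\right)^{k} \left(- 3 k^{2} - 3 k + 10\right)}{k^{2} + 5 k + 6} ≠ 0.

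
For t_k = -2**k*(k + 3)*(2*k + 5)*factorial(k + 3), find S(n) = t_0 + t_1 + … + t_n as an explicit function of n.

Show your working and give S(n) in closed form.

S(n) = -2*2**n*n*factorial(n + 4) - 4*2**n*factorial(n + 4) + 6

Compute t_(k+1)/t_k: get (k + 4)**2*(4*k + 14)/((k + 3)*(2*k + 5)).
Normal form (A,B,C) = (2*k + 8, 1, k**2 + 11*k/2 + 15/2).
Set up (2*k + 8)·f(k+1) − (1)·f(k) − (k**2 + 11*k/2 + 15/2) = 0.
Degrees (1,0,2) ⇒ d ≤ 1.
Match coefficients ⇒ f(k) = (k + 1)/2.
Get s_k = R·t_k = -2**k*(k + 1)*factorial(k + 3) with R(k) = B(k−1)f(k)/C(k) = (k + 1)/((k + 3)*(2*k + 5)).
Check: Δs_k = -2**k*(k + 3)*(2*k + 5)*factorial(k + 3). ✓
Evaluate: s_(n+1) = -2**(n + 1)*(n + 2)*factorial(n + 4); subtract s_(0) = -6 ⇒ S(n) = -2*2**n*n*factorial(n + 4) - 4*2**n*factorial(n + 4) + 6.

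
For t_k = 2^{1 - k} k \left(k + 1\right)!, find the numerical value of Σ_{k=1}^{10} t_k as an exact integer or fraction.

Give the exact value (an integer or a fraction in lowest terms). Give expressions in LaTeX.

r(k) = (k + 1)*(k + 2)/(2*k) after simplifying.
Gosper form: A/B · C(k+1)/C(k) with A=k/2 + 1, B=1, C=k.
Need (k/2 + 1)·f(k+1) − (1)·f(k) = k.
Bound: deg f ≤ 0.
Coefficient equations give f(k) = 2.
Certificate R = B(k−1)f/C = 2/k gives s_k = 2**(2 - k)*factorial(k + 1).
Verify: 2**(1 - k)*k*factorial(k + 1) matches t_k.
Σ_(k=1)^(10) t_k = s_(11) − s_(1) = 935550 − (4) = 935546.

Σ = 935546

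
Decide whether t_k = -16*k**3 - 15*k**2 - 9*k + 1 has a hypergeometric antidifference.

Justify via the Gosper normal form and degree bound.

The ratio is (16*k**3 + 63*k**2 + 87*k + 39)/(16*k**3 + 15*k**2 + 9*k - 1).
So A=1 and B=1, with C=k**3 + 15*k**2/16 + 9*k/16 - 1/16.
f must satisfy (1)·f(k+1) − (1)·f(k) = k**3 + 15*k**2/16 + 9*k/16 - 1/16.
d = 4 from the (0,0,3) case.
Match coefficients ⇒ f(k) = k*(4*k**3 - 3*k**2 + k - 3)/16.
Certificate R = B(k−1)f/C = k*(4*k**3 - 3*k**2 + k - 3)/(16*k**3 + 15*k**2 + 9*k - 1) gives s_k = k*(-4*k**3 + 3*k**2 - k + 3).
Δs = -16*k**3 - 15*k**2 - 9*k + 1, as required.

Yes. s_k = k*(-4*k**3 + 3*k**2 - k + 3).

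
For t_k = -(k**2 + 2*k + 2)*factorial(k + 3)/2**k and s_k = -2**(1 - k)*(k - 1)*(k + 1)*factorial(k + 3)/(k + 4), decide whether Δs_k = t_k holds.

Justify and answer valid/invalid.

Invalid: residual 3*(k**3 + 6*k**2 + 8*k + 10)*factorial(k + 3)/(2**k*(k + 4)*(k + 5)) ≠ 0.

s_(k+1) = -k*(k + 2)*factorial(k + 4)/(2**k*(k + 5))
s_(k+1) − s_k = -(k**4 + 8*k**3 + 22*k**2 + 34*k + 10)*factorial(k + 3)/(2**k*(k + 4)*(k + 5))
(s_(k+1) − s_k) − t_k = 3*(k**3 + 6*k**2 + 8*k + 10)*factorial(k + 3)/(2**k*(k + 4)*(k + 5))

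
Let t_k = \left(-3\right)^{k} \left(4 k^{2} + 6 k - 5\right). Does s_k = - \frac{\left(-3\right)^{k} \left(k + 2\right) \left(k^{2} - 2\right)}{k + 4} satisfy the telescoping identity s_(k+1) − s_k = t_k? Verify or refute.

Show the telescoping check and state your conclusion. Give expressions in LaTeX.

s_(k+1) = 3*(-3)**k*(k + 3)*((k + 1)**2 - 2)/(k + 5)
s_(k+1) − s_k = (-3)**k*(4*k**4 + 34*k**3 + 83*k**2 + 37*k - 56)/(k**2 + 9*k + 20)
(s_(k+1) − s_k) − t_k = (-3)**k*(-8*k**3 - 46*k**2 - 38*k + 44)/(k**2 + 9*k + 20)

Invalid: residual \frac{\left(-3\right)^{k} \left(- 8 k^{3} - 46 k^{2} - 38 k + 44\right)}{k^{2} + 9 k + 20} ≠ 0.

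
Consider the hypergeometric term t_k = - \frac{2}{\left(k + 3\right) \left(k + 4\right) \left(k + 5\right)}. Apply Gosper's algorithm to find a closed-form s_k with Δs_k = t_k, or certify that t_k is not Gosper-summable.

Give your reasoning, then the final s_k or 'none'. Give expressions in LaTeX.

Step 1: r(k) = (k + 3)/(k + 6).
Take A(k)=k + 3, B(k)=k + 6, C(k)=1.
f must satisfy (k + 3)·f(k+1) − (k + 5)·f(k) = 1.
deg f ≤ 2 (via 1,1,0).
Solving with deg f ≤ 2: f(k) = k*(k + 7)/24.
R(k) = B(k−1)·f(k)/C(k) = k*(k + 5)*(k + 7)/24; s_k = R·t_k = k*(-k - 7)/(12*(k + 3)*(k + 4)).
Δs = -2/(k**3 + 12*k**2 + 47*k + 60), as required.

s_k = \frac{k \left(- k - 7\right)}{12 \left(k + 3\right) \left(k + 4\right)}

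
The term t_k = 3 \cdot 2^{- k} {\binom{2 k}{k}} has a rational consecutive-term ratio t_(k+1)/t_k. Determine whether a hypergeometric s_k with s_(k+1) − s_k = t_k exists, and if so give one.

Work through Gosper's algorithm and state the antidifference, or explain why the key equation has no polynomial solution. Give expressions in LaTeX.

no hypergeometric antidifference exists

Compute t_(k+1)/t_k: get (2*k + 1)/(k + 1).
A = 2*k + 1, B = k + 1, C = 1.
Need (2*k + 1)·f(k+1) − (k)·f(k) = 1.
Bound: deg f ≤ -1.
d = -1 < 0 ⇒ no nonzero polynomial f; not summable.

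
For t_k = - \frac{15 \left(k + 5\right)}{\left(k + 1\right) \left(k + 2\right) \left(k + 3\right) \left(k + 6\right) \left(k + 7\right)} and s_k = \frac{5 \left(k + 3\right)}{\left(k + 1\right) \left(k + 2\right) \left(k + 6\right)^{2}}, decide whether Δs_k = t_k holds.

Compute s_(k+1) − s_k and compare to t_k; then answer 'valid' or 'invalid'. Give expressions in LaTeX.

s_(k+1) = 5*(k + 4)/((k + 2)*(k + 3)*(k + 7)**2)
s_(k+1) − s_k = 5*((k + 1)*(k + 4)*(k + 6)**2 - (k + 3)**2*(k + 7)**2)/((k + 1)*(k + 2)*(k + 3)*(k + 6)**2*(k + 7)**2)
(s_(k+1) − s_k) − t_k = 15*(4*k**2 + 43*k + 111)/(k**7 + 32*k**6 + 420*k**5 + 2902*k**4 + 11255*k**3 + 24114*k**2 + 25956*k + 10584)

Invalid: residual \frac{15 \left(4 k^{2} + 43 k + 111\right)}{k^{7} + 32 k^{6} + 420 k^{5} + 2902 k^{4} + 11255 k^{3} + 24114 k^{2} + 25956 k + 10584} ≠ 0.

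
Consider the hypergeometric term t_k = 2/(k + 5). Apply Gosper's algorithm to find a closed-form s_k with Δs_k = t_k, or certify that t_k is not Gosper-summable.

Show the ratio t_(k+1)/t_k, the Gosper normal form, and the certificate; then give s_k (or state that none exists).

r(k) = (k + 5)/(k + 6) after simplifying.
Gosper form: A/B · C(k+1)/C(k) with A=k + 5, B=k + 6, C=1.
Solve (k + 5)·f(k+1) − (k + 5)·f(k) = 1.
d = 0 from the (1,1,0) case.
Put f(k) = c0: A·f(k+1) − B(k−1)·f(k) − C = -1; need -1 = 0 — inconsistent ⇒ no f, not summable.

none — t_k is not Gosper-summable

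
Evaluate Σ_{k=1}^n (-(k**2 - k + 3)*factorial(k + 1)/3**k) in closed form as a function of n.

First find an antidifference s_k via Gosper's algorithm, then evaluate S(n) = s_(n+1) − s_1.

Ratio r(k) = (k + 2)*(-k + (k + 1)**2 + 2)/(3*(k**2 - k + 3)).
Factor: A=k/3 + 2/3; B=1; C=k**2 - k + 3.
f must satisfy (k/3 + 2/3)·f(k+1) − (1)·f(k) = k**2 - k + 3.
deg f ≤ 1 (via 1,0,2).
Solving with deg f ≤ 1: f(k) = 3*(k - 1).
Then R = B(k−1)f/C = 3*(k - 1)/(k**2 - k + 3), so s_k = R(k)·t_k = -3**(1 - k)*(k - 1)*factorial(k + 1).
Verify: -(k**2 - k + 3)*factorial(k + 1)/3**k matches t_k.
Σ_(k=1)^n t_k = s_(n+1) − s_(1) = (-n*factorial(n + 2)/3**n) − (0), i.e. -n*factorial(n + 2)/3**n.

S(n) = -n*factorial(n + 2)/3**n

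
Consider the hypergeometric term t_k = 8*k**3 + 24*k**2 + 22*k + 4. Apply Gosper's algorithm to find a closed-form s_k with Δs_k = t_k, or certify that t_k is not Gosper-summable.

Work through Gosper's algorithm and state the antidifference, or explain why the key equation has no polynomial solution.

t_(k+1)/t_k = (4*k**3 + 24*k**2 + 47*k + 29)/(4*k**3 + 12*k**2 + 11*k + 2).
Gosper form: A/B · C(k+1)/C(k) with A=1, B=1, C=k**3 + 3*k**2 + 11*k/4 + 1/2.
Key eq: (1)·f(k+1) = (1)·f(k) + (k**3 + 3*k**2 + 11*k/4 + 1/2).
d = 4 from the (0,0,3) case.
A polynomial solution: f(k) = k*(2*k**3 + 4*k**2 + k - 3)/8.
Then R = B(k−1)f/C = k*(2*k**3 + 4*k**2 + k - 3)/(2*(4*k**3 + 12*k**2 + 11*k + 2)), so s_k = R(k)·t_k = k*(2*k**3 + 4*k**2 + k - 3).
Verify: 8*k**3 + 24*k**2 + 22*k + 4 matches t_k.

s_k = k*(2*k**3 + 4*k**2 + k - 3)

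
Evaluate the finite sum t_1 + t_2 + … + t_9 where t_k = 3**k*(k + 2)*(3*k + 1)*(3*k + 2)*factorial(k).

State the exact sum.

Step 1: r(k) = 3*(k + 1)*(k + 3)*(3*k + 4)*(3*k + 5)/((k + 2)*(3*k + 1)*(3*k + 2)).
Take A(k)=3*k + 3, B(k)=1, C(k)=k**3 + 3*k**2 + 20*k/9 + 4/9.
Need (3*k + 3)·f(k+1) − (1)·f(k) = k**3 + 3*k**2 + 20*k/9 + 4/9.
Degrees (1,0,3) ⇒ d ≤ 2.
Coefficient equations give f(k) = (k - 1)*(3*k + 4)/9.
Then R = B(k−1)f/C = (k - 1)*(3*k + 4)/((k + 2)*(3*k + 1)*(3*k + 2)), so s_k = R(k)·t_k = 3**k*(k - 1)*(3*k + 4)*factorial(k).
Verify: 3**k*(k + 2)*(3*k + 1)*(3*k + 2)*factorial(k) matches t_k.
Telescoping: Σ = s_(10) − s_(1) = 65568765427200 − (0) = 65568765427200.

Σ = 65568765427200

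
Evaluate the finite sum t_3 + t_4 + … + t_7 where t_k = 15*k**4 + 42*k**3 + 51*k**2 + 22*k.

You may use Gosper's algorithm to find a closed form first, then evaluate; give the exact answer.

Σ = 109870

The ratio is (15*k**4 + 102*k**3 + 267*k**2 + 310*k + 130)/(k*(15*k**3 + 42*k**2 + 51*k + 22)).
Take A(k)=1, B(k)=1, C(k)=k**4 + 14*k**3/5 + 17*k**2/5 + 22*k/15.
Solve (1)·f(k+1) − (1)·f(k) = k**4 + 14*k**3/5 + 17*k**2/5 + 22*k/15.
Bound: deg f ≤ 5.
Match coefficients ⇒ f(k) = k*(k - 1)*(3*k**3 + 6*k**2 + 7*k + 3)/15.
Then R = B(k−1)f/C = (k - 1)*(3*k**3 + 6*k**2 + 7*k + 3)/(15*k**3 + 42*k**2 + 51*k + 22), so s_k = R(k)·t_k = k*(3*k**4 + 3*k**3 + k**2 - 4*k - 3).
s_(k+1) − s_k = k*(15*k**3 + 42*k**2 + 51*k + 22) = t_k.
Σ_(k=3)^(7) t_k = s_(8) − s_(3) = 110824 − (954) = 109870.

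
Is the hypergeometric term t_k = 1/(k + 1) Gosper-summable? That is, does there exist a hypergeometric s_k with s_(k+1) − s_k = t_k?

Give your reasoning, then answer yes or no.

No — the linear system for f has no solution.

Step 1: r(k) = (k + 1)/(k + 2).
Normal form (A,B,C) = (k + 1, k + 2, 1).
f must satisfy (k + 1)·f(k+1) − (k + 1)·f(k) = 1.
d = 0 from the (1,1,0) case.
Put f(k) = c0: A·f(k+1) − B(k−1)·f(k) − C = -1; need -1 = 0 — inconsistent ⇒ no f, not summable.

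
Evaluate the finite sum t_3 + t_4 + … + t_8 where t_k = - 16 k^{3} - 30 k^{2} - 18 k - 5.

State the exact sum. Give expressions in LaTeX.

r(k) = (16*k**3 + 78*k**2 + 126*k + 69)/(16*k**3 + 30*k**2 + 18*k + 5) after simplifying.
Gosper form: A/B · C(k+1)/C(k) with A=1, B=1, C=k**3 + 15*k**2/8 + 9*k/8 + 5/16.
Key eq: (1)·f(k+1) = (1)·f(k) + (k**3 + 15*k**2/8 + 9*k/8 + 5/16).
deg f ≤ 4 (via 0,0,3).
Coefficient equations give f(k) = k*(4*k**3 + 2*k**2 - 2*k + 1)/16.
Certificate R = B(k−1)f/C = k*(4*k**3 + 2*k**2 - 2*k + 1)/(16*k**3 + 30*k**2 + 18*k + 5) gives s_k = k*(-4*k**3 - 2*k**2 + 2*k - 1).
s_(k+1) − s_k = -16*k**3 - 30*k**2 - 18*k - 5 = t_k.
Sum = s_(9) − s_(3); s_(9) = -27549, s_(3) = -363 ⇒ -27186.

Σ = -27186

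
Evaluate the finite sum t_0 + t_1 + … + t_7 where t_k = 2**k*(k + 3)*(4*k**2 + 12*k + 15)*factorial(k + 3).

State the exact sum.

Σ = 1420399411182

Compute t_(k+1)/t_k: get (k + 4)**2*(24*k + 8*(k + 1)**2 + 54)/((k + 3)*(4*k**2 + 12*k + 15)).
Factor: A=2*k + 8; B=1; C=k**3 + 6*k**2 + 51*k/4 + 45/4.
f must satisfy (2*k + 8)·f(k+1) − (1)·f(k) = k**3 + 6*k**2 + 51*k/4 + 45/4.
Degrees (1,0,3) ⇒ d ≤ 2.
A polynomial solution: f(k) = (2*k**2 + k + 3)/4.
R(k) = B(k−1)·f(k)/C(k) = (2*k**2 + k + 3)/((k + 3)*(4*k**2 + 12*k + 15)); s_k = R·t_k = 2**k*(2*k**2 + k + 3)*factorial(k + 3).
Δs = 2**k*(k + 3)*(4*k**2 + 12*k + 15)*factorial(k + 3), as required.
Σ_(k=0)^(7) t_k = s_(8) − s_(0) = 1420399411200 − (18) = 1420399411182.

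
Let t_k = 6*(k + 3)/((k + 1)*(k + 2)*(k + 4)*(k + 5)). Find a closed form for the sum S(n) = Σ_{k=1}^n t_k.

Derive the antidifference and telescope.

The ratio is (k + 1)*(k + 4)**2/((k + 3)**2*(k + 6)).
Factor: A=k + 1; B=k + 6; C=k**2 + 6*k + 9.
f must satisfy (k + 1)·f(k+1) − (k + 5)·f(k) = k**2 + 6*k + 9.
Degrees (1,1,2) ⇒ d ≤ 4.
Coefficient equations give f(k) = k*(k + 2)*(k + 3)*(k + 5)/8.
Then R = B(k−1)f/C = k*(k + 2)*(k + 5)**2/(8*(k + 3)), so s_k = R(k)·t_k = 3*k*(k + 5)/(4*(k**2 + 5*k + 4)).
Δs = 6*(k + 3)/(k**4 + 12*k**3 + 49*k**2 + 78*k + 40), as required.
s_(n+1) = 3*(n**2 + 7*n + 6)/(4*(n**2 + 7*n + 10)) and s_(1) = 9/20, so S(n) = 3*n*(n + 7)/(10*(n**2 + 7*n + 10)).

S(n) = 3*n*(n + 7)/(10*(n**2 + 7*n + 10))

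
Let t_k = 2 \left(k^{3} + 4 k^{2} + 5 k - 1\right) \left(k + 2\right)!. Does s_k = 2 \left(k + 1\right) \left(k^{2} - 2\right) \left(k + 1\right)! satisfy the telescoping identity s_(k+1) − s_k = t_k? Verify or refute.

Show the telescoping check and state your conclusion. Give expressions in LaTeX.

s_(k+1) = 2*(k + 2)*(k**2 + 2*k - 1)*factorial(k + 2)
s_(k+1) − s_k = 2*(k**4 + 5*k**3 + 10*k**2 + 6*k - 2)*factorial(k + 1)
(s_(k+1) − s_k) − t_k = -2*k*(k**2 + 3*k + 3)*factorial(k + 1)

Invalid: residual - 2 k \left(k^{2} + 3 k + 3\right) \left(k + 1\right)! ≠ 0.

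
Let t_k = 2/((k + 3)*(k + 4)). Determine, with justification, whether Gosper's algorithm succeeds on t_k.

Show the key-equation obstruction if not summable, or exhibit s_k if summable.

Yes. s_k = 2*k/(3*(k + 3)).

Ratio r(k) = (k + 3)/(k + 5).
Take A(k)=k + 3, B(k)=k + 5, C(k)=1.
Set up (k + 3)·f(k+1) − (k + 4)·f(k) − (1) = 0.
d = 1 from the (1,1,0) case.
Solve for f: f(k) = k/3 (degree 1 ≤ 1).
Then R = B(k−1)f/C = k*(k + 4)/3, so s_k = R(k)·t_k = 2*k/(3*(k + 3)).
s_(k+1) − s_k = 2/(k**2 + 7*k + 12) = t_k.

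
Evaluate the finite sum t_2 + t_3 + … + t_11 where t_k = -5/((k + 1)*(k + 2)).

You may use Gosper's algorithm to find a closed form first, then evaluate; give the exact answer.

Step 1: r(k) = (k + 1)/(k + 3).
Take A(k)=k + 1, B(k)=k + 3, C(k)=1.
f must satisfy (k + 1)·f(k+1) − (k + 2)·f(k) = 1.
Bound: deg f ≤ 1.
A polynomial solution: f(k) = k.
Certificate R = B(k−1)f/C = k*(k + 2) gives s_k = -5*k/(k + 1).
Δs = -5/(k**2 + 3*k + 2), as required.
Sum = s_(12) − s_(2); s_(12) = -60/13, s_(2) = -10/3 ⇒ -50/39.

Σ = -50/39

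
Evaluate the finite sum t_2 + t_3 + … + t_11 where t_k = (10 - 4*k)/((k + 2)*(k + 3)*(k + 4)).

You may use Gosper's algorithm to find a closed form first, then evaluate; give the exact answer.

Σ = -53/420

r(k) = (k + 2)*(2*k - 3)/((k + 5)*(2*k - 5)) after simplifying.
Normal form (A,B,C) = (k + 2, k + 5, k - 5/2).
f must satisfy (k + 2)·f(k+1) − (k + 4)·f(k) = k - 5/2.
Bound: deg f ≤ 2.
Coefficient equations give f(k) = -k*(k + 29)/24.
Certificate R = B(k−1)f/C = -k*(k + 4)*(k + 29)/(12*(2*k - 5)) gives s_k = k*(k + 29)/(6*(k + 2)*(k + 3)).
s_(k+1) − s_k = 2*(5 - 2*k)/(k**3 + 9*k**2 + 26*k + 24) = t_k.
Evaluate s at k=12 and k=2: 41/105 and 31/60; difference -53/420.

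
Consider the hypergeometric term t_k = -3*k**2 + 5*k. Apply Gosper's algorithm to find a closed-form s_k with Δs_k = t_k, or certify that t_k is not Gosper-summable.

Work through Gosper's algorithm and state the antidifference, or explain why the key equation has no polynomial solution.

Ratio r(k) = (3*k**2 + k - 2)/(k*(3*k - 5)).
Take A(k)=1, B(k)=1, C(k)=k**2 - 5*k/3.
Set up (1)·f(k+1) − (1)·f(k) − (k**2 - 5*k/3) = 0.
Degrees (0,0,2) ⇒ d ≤ 3.
Solve for f: f(k) = k*(k - 3)*(k - 1)/3 (degree 3 ≤ 3).
So s_k = (B(k−1)f/C)·t_k = ((k - 3)*(k - 1)/(3*k - 5))·t_k = k*(-k**2 + 4*k - 3).
Verify: k*(5 - 3*k) matches t_k.

s_k = k*(-k**2 + 4*k - 3)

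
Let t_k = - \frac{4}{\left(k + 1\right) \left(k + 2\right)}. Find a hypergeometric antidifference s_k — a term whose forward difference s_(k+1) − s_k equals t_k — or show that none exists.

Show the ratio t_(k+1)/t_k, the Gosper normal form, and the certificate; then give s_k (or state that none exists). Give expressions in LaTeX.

s_k = - \frac{4 k}{k + 1}

Compute t_(k+1)/t_k: get (k + 1)/(k + 3).
Take A(k)=k + 1, B(k)=k + 3, C(k)=1.
f must satisfy (k + 1)·f(k+1) − (k + 2)·f(k) = 1.
deg f ≤ 1 (via 1,1,0).
Solve for f: f(k) = k (degree 1 ≤ 1).
Certificate R = B(k−1)f/C = k*(k + 2) gives s_k = -4*k/(k + 1).
Check: Δs_k = -4/(k**2 + 3*k + 2). ✓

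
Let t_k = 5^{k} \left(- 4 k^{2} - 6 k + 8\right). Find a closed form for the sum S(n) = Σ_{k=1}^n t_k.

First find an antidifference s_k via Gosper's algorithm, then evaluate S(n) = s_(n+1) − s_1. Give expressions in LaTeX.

S(n) = - 5 \cdot 5^{n} n^{2} - 5 \cdot 5^{n} n + 10 \cdot 5^{n} - 10

t_(k+1)/t_k = 5*(2*k**2 + 7*k + 1)/(2*k**2 + 3*k - 4).
A = 5, B = 1, C = k**2 + 3*k/2 - 2.
Need (5)·f(k+1) − (1)·f(k) = k**2 + 3*k/2 - 2.
d = 2 from the (0,0,2) case.
A polynomial solution: f(k) = (k - 2)*(k + 1)/4.
So s_k = (B(k−1)f/C)·t_k = ((k - 2)*(k + 1)/(2*(2*k**2 + 3*k - 4)))·t_k = 5**k*(-k**2 + k + 2).
Verify: 5**k*(-4*k**2 - 6*k + 8) matches t_k.
s_(n+1) = 5**(n + 1)*(-n**2 - n + 2) and s_(1) = 10, so S(n) = -5*5**n*n**2 - 5*5**n*n + 10*5**n - 10.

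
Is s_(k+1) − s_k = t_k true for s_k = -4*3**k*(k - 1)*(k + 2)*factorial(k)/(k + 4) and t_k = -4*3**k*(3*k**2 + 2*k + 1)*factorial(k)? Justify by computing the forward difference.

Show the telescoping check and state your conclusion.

Invalid: residual 8*3**k*(3*k**3 + 14*k**2 + 8*k + 5)*factorial(k)/((k + 4)*(k + 5)) ≠ 0.

s_(k+1) = -12*3**k*k*(k + 3)*factorial(k + 1)/(k + 5)
s_(k+1) − s_k = -4*3**k*(3*k**4 + 23*k**3 + 51*k**2 + 33*k + 10)*factorial(k)/((k + 4)*(k + 5))
(s_(k+1) − s_k) − t_k = 8*3**k*(3*k**3 + 14*k**2 + 8*k + 5)*factorial(k)/((k + 4)*(k + 5))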